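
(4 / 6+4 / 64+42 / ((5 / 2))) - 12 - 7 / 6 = 349 / 80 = 4.36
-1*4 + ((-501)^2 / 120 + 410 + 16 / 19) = 1898873 / 760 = 2498.52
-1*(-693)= 693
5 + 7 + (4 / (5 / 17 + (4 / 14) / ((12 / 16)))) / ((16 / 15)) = 16923 / 964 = 17.55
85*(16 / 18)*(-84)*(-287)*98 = 535519040 / 3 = 178506346.67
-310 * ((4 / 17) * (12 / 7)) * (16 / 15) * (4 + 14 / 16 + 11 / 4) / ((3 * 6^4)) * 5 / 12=-9455 / 86751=-0.11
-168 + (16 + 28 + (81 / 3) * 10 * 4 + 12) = 968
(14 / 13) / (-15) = -14 / 195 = -0.07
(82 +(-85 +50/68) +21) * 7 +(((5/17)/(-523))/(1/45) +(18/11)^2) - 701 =-1220401207/2151622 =-567.20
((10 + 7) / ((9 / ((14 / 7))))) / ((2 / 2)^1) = 34 / 9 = 3.78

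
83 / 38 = 2.18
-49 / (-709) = 49 / 709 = 0.07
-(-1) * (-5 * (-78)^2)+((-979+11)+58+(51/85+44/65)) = -2036367/65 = -31328.72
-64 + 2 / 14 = -447 / 7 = -63.86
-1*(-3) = 3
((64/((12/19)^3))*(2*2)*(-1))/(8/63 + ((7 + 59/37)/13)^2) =-11108335693/6166275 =-1801.47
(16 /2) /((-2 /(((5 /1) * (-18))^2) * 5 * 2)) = -3240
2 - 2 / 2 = 1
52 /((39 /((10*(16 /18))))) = 320 /27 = 11.85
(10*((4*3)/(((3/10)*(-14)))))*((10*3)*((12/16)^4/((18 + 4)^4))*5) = -151875/26236672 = -0.01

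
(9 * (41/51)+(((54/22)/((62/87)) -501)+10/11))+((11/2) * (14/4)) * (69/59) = -638760269/1368092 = -466.90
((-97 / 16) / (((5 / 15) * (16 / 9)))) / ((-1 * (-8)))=-2619 / 2048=-1.28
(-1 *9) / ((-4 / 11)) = 99 / 4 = 24.75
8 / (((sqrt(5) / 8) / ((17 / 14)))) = 544 * sqrt(5) / 35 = 34.75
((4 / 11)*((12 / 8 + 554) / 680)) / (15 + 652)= 101 / 226780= 0.00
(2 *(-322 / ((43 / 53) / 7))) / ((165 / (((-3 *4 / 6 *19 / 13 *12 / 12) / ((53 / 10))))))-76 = -1059364 / 18447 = -57.43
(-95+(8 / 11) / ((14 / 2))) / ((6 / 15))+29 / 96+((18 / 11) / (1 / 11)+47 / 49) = -11279105 / 51744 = -217.98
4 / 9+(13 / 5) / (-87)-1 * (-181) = 181.41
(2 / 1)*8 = 16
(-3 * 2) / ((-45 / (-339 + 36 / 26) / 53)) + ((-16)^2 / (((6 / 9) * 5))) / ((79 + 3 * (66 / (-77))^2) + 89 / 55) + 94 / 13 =-2377.66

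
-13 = -13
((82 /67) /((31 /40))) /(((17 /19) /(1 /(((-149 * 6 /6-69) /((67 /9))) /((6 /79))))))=-62320 /13613991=-0.00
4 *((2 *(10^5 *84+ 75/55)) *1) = 67200010.91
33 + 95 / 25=184 / 5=36.80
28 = 28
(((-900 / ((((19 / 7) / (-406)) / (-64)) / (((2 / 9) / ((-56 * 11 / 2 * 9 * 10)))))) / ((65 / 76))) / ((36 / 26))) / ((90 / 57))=493696 / 13365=36.94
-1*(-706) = 706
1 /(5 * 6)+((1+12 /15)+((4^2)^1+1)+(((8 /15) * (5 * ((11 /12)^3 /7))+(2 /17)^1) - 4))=1175527 /77112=15.24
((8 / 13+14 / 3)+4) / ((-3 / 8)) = -2896 / 117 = -24.75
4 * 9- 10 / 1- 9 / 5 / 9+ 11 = 184 / 5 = 36.80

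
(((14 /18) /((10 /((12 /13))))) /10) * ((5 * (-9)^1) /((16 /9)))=-189 /1040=-0.18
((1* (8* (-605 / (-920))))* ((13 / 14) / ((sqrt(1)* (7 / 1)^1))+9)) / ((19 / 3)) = 324885 / 42826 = 7.59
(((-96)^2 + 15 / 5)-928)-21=8270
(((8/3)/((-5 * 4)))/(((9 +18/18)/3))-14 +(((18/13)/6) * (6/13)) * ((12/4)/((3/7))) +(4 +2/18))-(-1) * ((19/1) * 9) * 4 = 25659904/38025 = 674.82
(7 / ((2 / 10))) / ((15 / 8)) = 56 / 3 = 18.67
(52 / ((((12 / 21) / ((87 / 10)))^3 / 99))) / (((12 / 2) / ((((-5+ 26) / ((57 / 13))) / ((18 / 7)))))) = 6858135997713 / 1216000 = 5639914.47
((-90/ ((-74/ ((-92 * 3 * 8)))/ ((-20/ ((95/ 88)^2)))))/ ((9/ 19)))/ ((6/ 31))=353374208/ 703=502666.01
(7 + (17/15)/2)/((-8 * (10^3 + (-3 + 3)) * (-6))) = 227/1440000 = 0.00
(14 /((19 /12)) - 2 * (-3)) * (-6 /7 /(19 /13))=-21996 /2527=-8.70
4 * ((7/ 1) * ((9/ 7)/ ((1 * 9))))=4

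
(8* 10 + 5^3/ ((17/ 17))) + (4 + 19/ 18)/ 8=29611/ 144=205.63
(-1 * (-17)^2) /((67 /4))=-1156 /67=-17.25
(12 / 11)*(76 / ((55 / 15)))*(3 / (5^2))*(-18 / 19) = -2.57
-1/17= -0.06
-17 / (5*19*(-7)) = 17 / 665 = 0.03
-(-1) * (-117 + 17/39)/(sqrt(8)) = -41.21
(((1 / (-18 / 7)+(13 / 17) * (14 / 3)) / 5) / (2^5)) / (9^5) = 973 / 2891039040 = 0.00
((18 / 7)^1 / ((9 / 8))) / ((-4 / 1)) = -4 / 7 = -0.57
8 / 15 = 0.53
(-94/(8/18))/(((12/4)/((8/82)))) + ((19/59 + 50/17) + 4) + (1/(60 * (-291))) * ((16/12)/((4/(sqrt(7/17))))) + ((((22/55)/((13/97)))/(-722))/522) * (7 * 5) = 38773604377/100740904758 - sqrt(119)/890460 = 0.38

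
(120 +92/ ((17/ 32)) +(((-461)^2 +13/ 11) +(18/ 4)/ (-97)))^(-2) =0.00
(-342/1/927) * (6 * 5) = -1140/103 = -11.07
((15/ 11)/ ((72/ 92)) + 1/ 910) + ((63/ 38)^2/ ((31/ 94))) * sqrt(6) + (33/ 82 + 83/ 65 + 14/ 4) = 4261832/ 615615 + 186543 * sqrt(6)/ 22382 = 27.34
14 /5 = 2.80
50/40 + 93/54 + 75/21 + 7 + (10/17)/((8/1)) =14584/1071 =13.62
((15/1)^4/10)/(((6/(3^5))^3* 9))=597871125/16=37366945.31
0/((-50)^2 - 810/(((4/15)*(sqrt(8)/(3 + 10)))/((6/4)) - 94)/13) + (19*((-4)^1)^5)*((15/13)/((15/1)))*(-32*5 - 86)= 4786176/13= 368167.38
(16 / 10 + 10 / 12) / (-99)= -73 / 2970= -0.02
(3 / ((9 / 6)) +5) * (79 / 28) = 79 / 4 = 19.75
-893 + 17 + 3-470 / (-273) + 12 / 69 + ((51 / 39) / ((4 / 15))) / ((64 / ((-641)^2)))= 49205924125 / 1607424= 30611.66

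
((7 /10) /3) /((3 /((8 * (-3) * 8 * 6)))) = -448 /5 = -89.60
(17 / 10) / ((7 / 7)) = 17 / 10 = 1.70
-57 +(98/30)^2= -10424/225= -46.33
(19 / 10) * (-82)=-779 / 5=-155.80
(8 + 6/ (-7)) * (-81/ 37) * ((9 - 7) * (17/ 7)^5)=-11500841700/ 4353013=-2642.04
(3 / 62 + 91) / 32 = 5645 / 1984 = 2.85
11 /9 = 1.22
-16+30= 14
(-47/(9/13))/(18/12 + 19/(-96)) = -19552/375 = -52.14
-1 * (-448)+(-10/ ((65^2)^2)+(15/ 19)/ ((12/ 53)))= 122501698973/ 271329500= 451.49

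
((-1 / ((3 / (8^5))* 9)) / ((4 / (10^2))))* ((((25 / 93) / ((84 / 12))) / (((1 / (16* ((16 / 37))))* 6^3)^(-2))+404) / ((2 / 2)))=-78470965600 / 5859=-13393235.30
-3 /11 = -0.27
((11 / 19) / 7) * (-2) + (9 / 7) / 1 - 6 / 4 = -101 / 266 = -0.38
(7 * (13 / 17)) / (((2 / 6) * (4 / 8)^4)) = 4368 / 17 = 256.94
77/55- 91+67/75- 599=-51578/75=-687.71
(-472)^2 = 222784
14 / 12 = 7 / 6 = 1.17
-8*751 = -6008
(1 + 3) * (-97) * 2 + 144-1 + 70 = -563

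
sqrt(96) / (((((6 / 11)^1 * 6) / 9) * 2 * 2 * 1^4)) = 11 * sqrt(6) / 4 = 6.74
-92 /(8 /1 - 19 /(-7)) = -644 /75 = -8.59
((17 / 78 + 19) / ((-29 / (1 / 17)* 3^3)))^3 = -3368254499 / 1119221020953469512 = -0.00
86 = 86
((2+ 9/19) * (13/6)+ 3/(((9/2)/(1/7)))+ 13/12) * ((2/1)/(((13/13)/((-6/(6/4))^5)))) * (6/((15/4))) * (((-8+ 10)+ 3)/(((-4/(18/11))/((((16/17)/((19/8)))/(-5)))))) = -1641283584/472549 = -3473.26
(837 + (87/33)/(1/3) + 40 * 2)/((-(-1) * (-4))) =-5087/22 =-231.23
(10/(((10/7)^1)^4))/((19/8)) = 1.01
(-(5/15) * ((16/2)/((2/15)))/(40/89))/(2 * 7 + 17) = -89/62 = -1.44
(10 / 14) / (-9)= -5 / 63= -0.08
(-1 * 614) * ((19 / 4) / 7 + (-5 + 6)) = -14429 / 14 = -1030.64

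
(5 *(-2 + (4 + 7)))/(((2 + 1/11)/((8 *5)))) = 860.87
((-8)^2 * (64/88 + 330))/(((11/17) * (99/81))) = 35623296/1331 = 26764.31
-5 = -5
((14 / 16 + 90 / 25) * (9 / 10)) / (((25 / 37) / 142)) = 4232097 / 5000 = 846.42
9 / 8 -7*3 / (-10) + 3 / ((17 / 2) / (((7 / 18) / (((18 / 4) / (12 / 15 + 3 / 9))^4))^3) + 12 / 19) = 21825027876796618854425657235881 / 6767450501596342627796749241960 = 3.23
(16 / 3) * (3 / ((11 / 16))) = 256 / 11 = 23.27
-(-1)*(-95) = -95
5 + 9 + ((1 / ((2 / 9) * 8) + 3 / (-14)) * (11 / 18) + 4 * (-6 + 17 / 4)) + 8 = 10223 / 672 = 15.21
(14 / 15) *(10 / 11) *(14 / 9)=392 / 297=1.32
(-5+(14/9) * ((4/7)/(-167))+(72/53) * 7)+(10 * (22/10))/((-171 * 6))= 20353840/4540563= 4.48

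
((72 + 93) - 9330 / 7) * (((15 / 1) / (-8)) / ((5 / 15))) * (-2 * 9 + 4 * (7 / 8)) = -10668375 / 112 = -95253.35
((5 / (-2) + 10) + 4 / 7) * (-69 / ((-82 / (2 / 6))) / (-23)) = -113 / 1148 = -0.10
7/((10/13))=91/10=9.10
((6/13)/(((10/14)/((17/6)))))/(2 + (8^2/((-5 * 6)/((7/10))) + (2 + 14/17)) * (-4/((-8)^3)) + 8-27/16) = 485520/2207231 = 0.22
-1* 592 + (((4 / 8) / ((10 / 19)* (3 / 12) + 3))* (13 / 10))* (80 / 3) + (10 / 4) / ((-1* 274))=-114735449 / 195636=-586.47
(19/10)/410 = 19/4100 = 0.00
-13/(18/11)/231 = -13/378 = -0.03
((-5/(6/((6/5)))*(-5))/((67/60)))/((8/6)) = 225/67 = 3.36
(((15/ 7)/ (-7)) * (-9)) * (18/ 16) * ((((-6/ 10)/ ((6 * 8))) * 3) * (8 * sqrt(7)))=-729 * sqrt(7)/ 784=-2.46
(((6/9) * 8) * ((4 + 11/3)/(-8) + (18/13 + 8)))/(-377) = -5258/44109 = -0.12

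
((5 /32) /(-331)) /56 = -5 /593152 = -0.00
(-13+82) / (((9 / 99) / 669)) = 507771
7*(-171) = -1197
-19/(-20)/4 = 0.24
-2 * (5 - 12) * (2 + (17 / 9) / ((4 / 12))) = 322 / 3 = 107.33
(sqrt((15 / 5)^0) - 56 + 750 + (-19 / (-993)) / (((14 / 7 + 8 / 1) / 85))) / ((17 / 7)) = 9664151 / 33762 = 286.24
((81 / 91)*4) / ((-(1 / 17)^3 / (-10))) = 174924.40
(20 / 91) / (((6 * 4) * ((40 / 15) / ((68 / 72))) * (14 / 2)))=85 / 183456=0.00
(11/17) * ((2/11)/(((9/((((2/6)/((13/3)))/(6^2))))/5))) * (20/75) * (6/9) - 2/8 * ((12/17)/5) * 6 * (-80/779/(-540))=-9692/627519555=-0.00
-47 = -47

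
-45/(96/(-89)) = 1335/32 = 41.72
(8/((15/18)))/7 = 48/35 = 1.37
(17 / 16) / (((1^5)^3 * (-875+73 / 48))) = -51 / 41927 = -0.00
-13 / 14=-0.93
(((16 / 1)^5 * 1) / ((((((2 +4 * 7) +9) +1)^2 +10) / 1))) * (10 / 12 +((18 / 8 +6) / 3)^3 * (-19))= -620191744 / 2415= -256808.18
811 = 811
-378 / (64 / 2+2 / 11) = -693 / 59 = -11.75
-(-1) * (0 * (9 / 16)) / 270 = 0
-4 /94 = -2 /47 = -0.04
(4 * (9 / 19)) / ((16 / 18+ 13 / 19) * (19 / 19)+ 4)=324 / 953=0.34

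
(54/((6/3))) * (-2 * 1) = -54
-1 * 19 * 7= -133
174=174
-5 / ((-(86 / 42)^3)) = 46305 / 79507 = 0.58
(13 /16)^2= 169 /256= 0.66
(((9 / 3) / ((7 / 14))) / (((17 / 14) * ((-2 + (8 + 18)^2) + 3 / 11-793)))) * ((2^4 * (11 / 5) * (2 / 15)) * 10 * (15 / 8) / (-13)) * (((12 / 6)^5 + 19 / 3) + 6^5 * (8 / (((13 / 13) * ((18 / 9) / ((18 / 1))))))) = 22763714512 / 144313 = 157738.49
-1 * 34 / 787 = -34 / 787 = -0.04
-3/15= -0.20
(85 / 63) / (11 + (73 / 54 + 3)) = 510 / 5803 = 0.09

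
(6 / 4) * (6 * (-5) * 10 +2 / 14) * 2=-6297 / 7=-899.57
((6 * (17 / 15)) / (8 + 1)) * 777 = 8806 / 15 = 587.07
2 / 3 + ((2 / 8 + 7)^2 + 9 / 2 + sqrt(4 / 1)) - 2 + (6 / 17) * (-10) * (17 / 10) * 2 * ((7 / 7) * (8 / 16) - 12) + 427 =622.73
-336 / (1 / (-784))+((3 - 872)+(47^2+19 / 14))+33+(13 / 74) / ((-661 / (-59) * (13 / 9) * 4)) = 362665715273 / 1369592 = 264798.36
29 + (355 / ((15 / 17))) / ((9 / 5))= 6818 / 27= 252.52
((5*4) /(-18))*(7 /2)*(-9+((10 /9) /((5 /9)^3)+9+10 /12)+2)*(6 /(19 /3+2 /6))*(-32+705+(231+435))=-13094081 /300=-43646.94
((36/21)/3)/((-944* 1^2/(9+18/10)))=-27/4130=-0.01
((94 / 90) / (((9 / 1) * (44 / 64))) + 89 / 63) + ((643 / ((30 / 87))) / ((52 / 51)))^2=5640716115905653 / 1686484800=3344658.73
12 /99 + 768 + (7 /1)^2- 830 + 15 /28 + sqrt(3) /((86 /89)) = -11405 /924 + 89 * sqrt(3) /86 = -10.55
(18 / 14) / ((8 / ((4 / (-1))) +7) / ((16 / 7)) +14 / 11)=0.37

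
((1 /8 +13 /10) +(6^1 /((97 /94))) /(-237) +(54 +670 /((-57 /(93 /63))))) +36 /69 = 325488758461 /8438802120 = 38.57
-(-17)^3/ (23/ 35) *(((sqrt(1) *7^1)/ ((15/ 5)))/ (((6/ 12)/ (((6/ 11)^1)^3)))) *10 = 1733306400/ 30613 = 56619.95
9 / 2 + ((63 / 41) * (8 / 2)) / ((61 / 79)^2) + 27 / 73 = 338089743 / 22273906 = 15.18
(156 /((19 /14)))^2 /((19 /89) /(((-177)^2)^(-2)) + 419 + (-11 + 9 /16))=0.00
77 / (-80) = -77 / 80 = -0.96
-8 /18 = -4 /9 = -0.44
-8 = -8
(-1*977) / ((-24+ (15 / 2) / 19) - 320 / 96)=36.27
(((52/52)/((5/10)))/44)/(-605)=-1/13310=-0.00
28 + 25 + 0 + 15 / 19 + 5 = 1117 / 19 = 58.79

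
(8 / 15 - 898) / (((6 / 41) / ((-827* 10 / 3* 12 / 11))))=1825824136 / 99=18442668.04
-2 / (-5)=2 / 5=0.40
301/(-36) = -301/36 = -8.36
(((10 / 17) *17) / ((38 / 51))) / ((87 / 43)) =3655 / 551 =6.63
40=40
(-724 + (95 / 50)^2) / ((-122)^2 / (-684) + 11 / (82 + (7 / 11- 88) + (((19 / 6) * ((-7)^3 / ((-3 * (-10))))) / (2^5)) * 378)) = 18777433387383 / 567856746700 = 33.07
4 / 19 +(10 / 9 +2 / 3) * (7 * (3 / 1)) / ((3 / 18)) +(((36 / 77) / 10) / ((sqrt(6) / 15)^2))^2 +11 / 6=229.12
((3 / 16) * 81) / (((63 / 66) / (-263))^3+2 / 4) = 5883714277551 / 193702509134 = 30.38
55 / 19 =2.89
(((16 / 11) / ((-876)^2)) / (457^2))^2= 0.00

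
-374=-374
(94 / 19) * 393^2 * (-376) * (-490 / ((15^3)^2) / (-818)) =-29720380816 / 1967034375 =-15.11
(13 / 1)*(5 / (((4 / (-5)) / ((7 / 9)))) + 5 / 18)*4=-715 / 3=-238.33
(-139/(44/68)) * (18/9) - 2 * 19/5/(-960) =-11342191/26400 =-429.63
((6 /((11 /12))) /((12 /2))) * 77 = 84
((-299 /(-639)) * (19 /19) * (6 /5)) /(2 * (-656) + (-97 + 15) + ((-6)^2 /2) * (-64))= -299 /1355745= -0.00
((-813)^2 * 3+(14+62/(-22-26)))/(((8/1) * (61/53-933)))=-2522273869/9482496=-265.99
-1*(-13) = 13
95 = 95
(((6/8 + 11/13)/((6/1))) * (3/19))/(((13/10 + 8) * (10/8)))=83/22971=0.00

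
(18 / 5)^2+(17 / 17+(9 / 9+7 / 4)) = 1671 / 100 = 16.71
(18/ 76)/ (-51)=-3/ 646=-0.00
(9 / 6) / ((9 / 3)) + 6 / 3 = 5 / 2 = 2.50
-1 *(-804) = 804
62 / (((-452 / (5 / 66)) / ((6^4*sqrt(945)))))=-414.00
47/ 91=0.52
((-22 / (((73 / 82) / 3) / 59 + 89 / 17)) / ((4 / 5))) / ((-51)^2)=-133045 / 65942337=-0.00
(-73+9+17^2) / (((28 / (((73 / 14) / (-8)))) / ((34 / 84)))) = -2.12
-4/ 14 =-2/ 7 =-0.29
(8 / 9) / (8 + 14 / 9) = 4 / 43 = 0.09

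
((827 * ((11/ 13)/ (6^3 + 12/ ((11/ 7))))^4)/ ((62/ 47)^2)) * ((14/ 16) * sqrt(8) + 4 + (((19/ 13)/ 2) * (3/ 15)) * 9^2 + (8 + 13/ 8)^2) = 2741200148698781 * sqrt(2)/ 16082635086875036160000 + 176718516386249285459/ 16725940490350037606400000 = 0.00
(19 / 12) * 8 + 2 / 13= 500 / 39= 12.82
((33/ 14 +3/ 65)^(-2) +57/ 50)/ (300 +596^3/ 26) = 4082445029/ 25315840711884600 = 0.00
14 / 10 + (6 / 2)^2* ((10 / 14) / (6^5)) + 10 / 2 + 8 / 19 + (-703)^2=283956642619 / 574560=494215.82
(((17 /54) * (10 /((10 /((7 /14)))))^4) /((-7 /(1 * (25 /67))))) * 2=-425 /202608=-0.00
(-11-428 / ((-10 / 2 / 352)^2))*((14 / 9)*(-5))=742436618 / 45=16498591.51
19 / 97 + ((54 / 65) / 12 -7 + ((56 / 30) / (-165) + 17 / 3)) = -6738431 / 6241950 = -1.08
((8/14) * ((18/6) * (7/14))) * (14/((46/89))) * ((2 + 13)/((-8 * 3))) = -14.51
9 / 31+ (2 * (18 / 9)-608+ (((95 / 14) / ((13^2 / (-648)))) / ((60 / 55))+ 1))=-22977837 / 36673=-626.56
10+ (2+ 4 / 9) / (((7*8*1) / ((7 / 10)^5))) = 36026411 / 3600000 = 10.01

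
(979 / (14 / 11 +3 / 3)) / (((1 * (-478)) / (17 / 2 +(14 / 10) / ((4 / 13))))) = -2810709 / 239000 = -11.76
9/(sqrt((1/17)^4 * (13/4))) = 5202 * sqrt(13)/13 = 1442.78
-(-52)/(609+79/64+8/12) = 9984/117293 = 0.09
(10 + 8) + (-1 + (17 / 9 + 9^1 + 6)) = 305 / 9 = 33.89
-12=-12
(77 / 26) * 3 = 8.88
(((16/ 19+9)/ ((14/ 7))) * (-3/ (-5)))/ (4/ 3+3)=0.68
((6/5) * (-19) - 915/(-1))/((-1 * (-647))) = 4461/3235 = 1.38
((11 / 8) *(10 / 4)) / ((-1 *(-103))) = 55 / 1648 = 0.03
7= 7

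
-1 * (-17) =17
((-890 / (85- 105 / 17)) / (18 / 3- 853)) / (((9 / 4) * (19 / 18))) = 6052 / 1078231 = 0.01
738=738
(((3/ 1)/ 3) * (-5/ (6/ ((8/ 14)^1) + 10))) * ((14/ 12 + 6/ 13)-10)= 3265/ 1599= 2.04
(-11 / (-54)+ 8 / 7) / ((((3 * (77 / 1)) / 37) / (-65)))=-1224145 / 87318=-14.02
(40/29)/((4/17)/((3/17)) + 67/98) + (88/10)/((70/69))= 28163046/3009475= 9.36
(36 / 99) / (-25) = -4 / 275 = -0.01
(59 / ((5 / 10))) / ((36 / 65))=3835 / 18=213.06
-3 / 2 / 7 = -3 / 14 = -0.21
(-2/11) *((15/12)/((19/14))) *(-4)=140/209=0.67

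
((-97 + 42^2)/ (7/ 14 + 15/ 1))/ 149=3334/ 4619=0.72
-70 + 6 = -64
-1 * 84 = -84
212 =212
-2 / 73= -0.03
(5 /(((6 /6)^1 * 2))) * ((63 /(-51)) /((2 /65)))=-6825 /68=-100.37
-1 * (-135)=135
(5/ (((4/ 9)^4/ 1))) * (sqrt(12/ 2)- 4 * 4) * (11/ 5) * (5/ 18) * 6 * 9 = -1082565/ 16 + 1082565 * sqrt(6)/ 256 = -57301.98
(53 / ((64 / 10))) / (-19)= -265 / 608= -0.44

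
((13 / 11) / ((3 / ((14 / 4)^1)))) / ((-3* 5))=-91 / 990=-0.09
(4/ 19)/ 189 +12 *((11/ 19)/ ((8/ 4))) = 12478/ 3591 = 3.47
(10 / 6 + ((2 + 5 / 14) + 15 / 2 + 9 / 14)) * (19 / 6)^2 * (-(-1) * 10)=131765 / 108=1220.05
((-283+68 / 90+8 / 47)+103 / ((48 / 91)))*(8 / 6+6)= -32311697 / 50760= -636.56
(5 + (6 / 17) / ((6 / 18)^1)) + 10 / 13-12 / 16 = 5373 / 884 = 6.08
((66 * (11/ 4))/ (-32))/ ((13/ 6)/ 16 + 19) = -99/ 334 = -0.30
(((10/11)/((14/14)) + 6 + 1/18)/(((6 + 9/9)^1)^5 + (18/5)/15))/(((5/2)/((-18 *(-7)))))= 96530/4621991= 0.02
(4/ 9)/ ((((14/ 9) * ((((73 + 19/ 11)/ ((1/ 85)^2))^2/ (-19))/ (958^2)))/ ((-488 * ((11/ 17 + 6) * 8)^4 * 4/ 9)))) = 1375287605427393800175616/ 46397606955964464375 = 29641.35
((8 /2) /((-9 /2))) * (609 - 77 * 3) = -336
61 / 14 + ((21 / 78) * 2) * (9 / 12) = 1733 / 364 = 4.76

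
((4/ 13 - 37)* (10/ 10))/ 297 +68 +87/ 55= 69.46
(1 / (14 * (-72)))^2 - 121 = -122943743 / 1016064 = -121.00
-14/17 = -0.82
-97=-97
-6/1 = -6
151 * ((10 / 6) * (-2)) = -1510 / 3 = -503.33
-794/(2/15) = -5955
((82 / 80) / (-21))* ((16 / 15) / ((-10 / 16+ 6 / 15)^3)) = 209920 / 45927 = 4.57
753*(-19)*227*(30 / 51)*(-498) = 16173491220 / 17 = 951381836.47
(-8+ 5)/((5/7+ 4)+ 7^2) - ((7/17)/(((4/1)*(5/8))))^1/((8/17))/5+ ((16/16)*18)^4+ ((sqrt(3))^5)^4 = 1541833817/9400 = 164024.87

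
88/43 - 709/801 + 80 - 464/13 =20359181/447759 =45.47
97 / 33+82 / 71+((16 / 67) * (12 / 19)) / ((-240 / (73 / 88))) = 122103341 / 29826390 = 4.09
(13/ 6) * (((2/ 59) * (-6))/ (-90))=13/ 2655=0.00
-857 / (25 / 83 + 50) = -71131 / 4175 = -17.04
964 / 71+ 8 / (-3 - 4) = 6180 / 497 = 12.43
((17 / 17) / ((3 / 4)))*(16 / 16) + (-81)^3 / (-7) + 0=1594351 / 21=75921.48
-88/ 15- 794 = -11998/ 15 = -799.87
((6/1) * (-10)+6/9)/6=-89/9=-9.89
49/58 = 0.84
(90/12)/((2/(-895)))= -13425/4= -3356.25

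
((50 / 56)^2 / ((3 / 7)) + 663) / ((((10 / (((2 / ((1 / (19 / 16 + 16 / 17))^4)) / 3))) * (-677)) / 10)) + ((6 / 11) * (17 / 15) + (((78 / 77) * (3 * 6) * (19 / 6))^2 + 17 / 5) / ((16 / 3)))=107731798692161181913 / 175766345137782784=612.93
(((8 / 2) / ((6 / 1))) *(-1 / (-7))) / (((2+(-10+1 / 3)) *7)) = -2 / 1127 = -0.00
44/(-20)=-2.20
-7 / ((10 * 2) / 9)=-3.15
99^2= 9801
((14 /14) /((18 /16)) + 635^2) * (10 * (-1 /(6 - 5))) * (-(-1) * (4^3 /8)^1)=-290322640 /9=-32258071.11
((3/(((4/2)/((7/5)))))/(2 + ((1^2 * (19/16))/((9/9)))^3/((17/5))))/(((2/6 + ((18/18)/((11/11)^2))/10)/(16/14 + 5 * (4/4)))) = 8982528/752089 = 11.94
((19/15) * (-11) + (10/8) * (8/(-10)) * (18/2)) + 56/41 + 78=56.43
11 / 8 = 1.38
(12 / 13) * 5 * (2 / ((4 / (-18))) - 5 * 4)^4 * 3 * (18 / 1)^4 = 13364555446080 / 13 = 1028042726621.54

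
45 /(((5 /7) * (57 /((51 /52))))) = 1071 /988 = 1.08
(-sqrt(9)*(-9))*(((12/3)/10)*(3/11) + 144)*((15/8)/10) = 321003/440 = 729.55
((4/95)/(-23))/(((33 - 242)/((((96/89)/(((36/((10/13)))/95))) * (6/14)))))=320/38931893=0.00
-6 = -6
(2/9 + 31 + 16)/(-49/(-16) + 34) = 6800/5337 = 1.27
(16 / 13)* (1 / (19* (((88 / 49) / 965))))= 94570 / 2717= 34.81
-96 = -96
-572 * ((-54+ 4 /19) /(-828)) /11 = -13286 /3933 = -3.38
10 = 10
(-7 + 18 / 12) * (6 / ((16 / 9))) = -297 / 16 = -18.56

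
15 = 15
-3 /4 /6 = -1 /8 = -0.12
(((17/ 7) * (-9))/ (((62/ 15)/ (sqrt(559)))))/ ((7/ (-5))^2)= -57375 * sqrt(559)/ 21266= -63.79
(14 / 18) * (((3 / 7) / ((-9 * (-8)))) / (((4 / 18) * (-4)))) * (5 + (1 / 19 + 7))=-229 / 3648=-0.06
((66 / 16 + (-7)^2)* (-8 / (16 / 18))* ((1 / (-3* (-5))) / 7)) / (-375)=17 / 1400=0.01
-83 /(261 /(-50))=4150 /261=15.90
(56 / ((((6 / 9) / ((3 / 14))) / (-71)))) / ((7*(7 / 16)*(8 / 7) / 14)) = -5112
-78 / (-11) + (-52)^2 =2711.09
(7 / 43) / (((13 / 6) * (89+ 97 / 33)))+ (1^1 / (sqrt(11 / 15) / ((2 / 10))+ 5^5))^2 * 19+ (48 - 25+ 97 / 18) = 18596952852253140208867 / 655059672344071383480 - 7125 * sqrt(165) / 17166073242248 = 28.39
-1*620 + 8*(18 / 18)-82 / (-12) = -3631 / 6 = -605.17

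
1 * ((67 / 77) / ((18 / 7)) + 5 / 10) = 83 / 99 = 0.84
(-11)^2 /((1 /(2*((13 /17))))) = 3146 /17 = 185.06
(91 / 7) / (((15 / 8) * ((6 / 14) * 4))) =182 / 45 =4.04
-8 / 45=-0.18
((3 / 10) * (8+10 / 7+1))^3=10503459 / 343000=30.62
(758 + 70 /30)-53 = 2122 /3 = 707.33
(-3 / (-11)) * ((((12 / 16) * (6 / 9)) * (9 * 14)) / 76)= 189 / 836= 0.23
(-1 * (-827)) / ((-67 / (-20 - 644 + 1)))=548301 / 67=8183.60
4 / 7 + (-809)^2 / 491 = 4583331 / 3437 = 1333.53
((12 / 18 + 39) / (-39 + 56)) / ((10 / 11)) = 77 / 30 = 2.57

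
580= 580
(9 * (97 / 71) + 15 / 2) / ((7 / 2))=2811 / 497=5.66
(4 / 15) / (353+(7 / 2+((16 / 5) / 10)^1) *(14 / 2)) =40 / 56961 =0.00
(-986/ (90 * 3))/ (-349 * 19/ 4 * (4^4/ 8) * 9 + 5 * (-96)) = 493/ 64518120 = 0.00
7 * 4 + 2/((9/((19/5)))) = 1298/45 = 28.84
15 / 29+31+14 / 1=1320 / 29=45.52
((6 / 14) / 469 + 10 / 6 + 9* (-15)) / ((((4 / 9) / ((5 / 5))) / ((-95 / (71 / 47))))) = 18866.07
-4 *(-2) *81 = 648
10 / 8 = 1.25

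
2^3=8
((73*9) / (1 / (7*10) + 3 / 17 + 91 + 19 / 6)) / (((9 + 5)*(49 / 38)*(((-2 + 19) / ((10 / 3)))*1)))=312075 / 4126486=0.08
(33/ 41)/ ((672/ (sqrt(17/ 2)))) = 11 * sqrt(34)/ 18368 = 0.00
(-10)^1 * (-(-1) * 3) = -30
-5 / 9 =-0.56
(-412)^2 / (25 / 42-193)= -7129248 / 8081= -882.22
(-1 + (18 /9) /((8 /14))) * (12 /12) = 5 /2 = 2.50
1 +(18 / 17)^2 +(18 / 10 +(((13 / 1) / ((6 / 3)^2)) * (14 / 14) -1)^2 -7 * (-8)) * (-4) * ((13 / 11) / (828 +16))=94927887 / 53661520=1.77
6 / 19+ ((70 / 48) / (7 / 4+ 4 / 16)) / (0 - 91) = 3649 / 11856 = 0.31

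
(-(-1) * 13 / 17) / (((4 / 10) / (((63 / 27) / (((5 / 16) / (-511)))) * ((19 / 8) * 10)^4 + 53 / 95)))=-71963174716303 / 31008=-2320793818.25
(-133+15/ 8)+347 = 1727/ 8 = 215.88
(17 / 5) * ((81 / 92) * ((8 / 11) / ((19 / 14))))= 38556 / 24035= 1.60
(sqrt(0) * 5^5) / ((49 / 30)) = 0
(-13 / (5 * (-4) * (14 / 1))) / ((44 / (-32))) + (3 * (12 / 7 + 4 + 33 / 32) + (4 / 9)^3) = 26033693 / 1283040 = 20.29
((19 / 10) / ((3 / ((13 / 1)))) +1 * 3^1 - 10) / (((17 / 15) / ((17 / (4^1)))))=4.62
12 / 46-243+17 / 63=-351338 / 1449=-242.47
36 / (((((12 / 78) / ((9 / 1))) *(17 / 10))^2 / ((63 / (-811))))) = -3311.59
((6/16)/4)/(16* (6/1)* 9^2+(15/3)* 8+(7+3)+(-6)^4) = 3/291904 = 0.00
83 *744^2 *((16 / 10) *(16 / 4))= 1470191616 / 5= 294038323.20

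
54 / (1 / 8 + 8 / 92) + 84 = 4404 / 13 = 338.77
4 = 4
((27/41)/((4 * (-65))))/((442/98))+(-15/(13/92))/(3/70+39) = -5836489253/2146188460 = -2.72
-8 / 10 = -4 / 5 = -0.80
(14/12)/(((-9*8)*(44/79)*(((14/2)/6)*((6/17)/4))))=-1343/4752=-0.28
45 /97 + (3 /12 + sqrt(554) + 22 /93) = 34297 /36084 + sqrt(554) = 24.49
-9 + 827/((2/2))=818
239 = 239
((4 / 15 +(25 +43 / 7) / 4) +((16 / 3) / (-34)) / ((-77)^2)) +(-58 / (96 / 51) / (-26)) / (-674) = 3412737632533 / 423911167680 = 8.05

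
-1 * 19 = -19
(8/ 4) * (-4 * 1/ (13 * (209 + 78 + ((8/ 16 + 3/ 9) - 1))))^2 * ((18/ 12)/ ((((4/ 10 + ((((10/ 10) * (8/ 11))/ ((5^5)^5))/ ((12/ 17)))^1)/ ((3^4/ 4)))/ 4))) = 344138145446777343750000/ 492280341893434528790817409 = 0.00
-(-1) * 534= 534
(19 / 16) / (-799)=-19 / 12784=-0.00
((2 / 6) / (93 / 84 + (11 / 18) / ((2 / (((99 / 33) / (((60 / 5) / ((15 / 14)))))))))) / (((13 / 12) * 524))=672 / 1360697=0.00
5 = 5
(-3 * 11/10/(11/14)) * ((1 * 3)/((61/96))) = -6048/305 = -19.83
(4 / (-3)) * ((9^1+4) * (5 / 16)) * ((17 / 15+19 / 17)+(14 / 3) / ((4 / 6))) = -30667 / 612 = -50.11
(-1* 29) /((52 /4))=-29 /13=-2.23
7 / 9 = 0.78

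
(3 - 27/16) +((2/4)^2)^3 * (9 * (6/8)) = 363/256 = 1.42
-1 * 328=-328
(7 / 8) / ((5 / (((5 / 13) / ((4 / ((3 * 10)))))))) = 105 / 208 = 0.50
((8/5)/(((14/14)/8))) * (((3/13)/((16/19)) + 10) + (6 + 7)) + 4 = 19624/65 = 301.91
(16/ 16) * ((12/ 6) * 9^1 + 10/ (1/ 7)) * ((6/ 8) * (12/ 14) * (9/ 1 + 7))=6336/ 7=905.14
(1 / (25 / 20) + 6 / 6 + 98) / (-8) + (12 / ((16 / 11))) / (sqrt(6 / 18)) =-499 / 40 + 33 * sqrt(3) / 4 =1.81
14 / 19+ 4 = 90 / 19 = 4.74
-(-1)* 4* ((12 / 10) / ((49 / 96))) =2304 / 245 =9.40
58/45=1.29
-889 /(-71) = 889 /71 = 12.52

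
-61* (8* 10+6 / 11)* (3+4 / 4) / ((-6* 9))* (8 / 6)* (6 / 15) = 864736 / 4455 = 194.10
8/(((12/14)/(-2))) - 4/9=-172/9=-19.11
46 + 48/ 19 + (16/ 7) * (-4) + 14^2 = 31306/ 133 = 235.38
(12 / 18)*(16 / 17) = 32 / 51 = 0.63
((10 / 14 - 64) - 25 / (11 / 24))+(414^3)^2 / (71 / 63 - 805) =-555112037302404767 / 88627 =-6263464150906.66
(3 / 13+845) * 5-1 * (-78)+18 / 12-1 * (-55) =113377 / 26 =4360.65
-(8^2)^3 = -262144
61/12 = 5.08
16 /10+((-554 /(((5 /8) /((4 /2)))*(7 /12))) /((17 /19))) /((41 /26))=-10501352 /4879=-2152.36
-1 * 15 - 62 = -77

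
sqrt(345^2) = 345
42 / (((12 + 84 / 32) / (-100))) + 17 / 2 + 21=-20099 / 78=-257.68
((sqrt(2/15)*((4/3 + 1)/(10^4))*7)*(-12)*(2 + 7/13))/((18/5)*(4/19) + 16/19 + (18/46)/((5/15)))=-0.01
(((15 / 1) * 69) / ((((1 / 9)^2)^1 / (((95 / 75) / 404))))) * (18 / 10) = 955719 / 2020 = 473.13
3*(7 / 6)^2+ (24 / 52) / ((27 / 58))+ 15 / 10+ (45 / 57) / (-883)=51615809 / 7851636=6.57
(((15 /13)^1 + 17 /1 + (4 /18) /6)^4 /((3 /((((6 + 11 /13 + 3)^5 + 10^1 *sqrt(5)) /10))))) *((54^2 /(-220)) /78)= -571075402642087529676800 /9949385215234179 - 332409633930125 *sqrt(5) /53593174206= -57411928.43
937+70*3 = 1147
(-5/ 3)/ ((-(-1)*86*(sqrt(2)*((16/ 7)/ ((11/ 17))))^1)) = -385*sqrt(2)/ 140352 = -0.00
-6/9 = -2/3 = -0.67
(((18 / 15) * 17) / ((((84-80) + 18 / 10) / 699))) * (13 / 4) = 463437 / 58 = 7990.29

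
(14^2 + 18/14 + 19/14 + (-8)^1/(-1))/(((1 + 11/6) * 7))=8679/833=10.42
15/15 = 1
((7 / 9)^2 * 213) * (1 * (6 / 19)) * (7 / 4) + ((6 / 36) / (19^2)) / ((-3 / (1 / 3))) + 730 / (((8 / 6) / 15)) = 8283.71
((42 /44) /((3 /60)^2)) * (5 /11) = 21000 /121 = 173.55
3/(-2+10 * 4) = 3/38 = 0.08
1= 1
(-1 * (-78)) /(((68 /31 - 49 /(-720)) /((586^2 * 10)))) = 459875923200 /3883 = 118433150.45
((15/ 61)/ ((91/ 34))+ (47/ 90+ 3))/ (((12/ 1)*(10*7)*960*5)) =1805567/ 2014346880000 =0.00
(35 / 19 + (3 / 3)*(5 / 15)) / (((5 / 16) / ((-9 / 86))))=-2976 / 4085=-0.73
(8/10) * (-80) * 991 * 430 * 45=-1227254400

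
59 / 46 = 1.28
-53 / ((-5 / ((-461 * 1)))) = -24433 / 5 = -4886.60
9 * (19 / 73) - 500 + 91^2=568184 / 73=7783.34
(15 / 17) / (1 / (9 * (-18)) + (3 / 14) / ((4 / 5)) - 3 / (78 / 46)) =-0.59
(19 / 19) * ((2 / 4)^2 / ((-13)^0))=1 / 4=0.25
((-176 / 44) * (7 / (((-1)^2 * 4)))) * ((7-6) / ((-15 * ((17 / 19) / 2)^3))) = 384104 / 73695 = 5.21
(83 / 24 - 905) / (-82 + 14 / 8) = 11.23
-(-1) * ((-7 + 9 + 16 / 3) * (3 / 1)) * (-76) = -1672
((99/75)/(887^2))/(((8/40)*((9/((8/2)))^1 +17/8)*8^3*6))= 11/17623625600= 0.00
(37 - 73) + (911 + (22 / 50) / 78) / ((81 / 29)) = 290.16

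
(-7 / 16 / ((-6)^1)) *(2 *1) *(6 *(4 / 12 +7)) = 6.42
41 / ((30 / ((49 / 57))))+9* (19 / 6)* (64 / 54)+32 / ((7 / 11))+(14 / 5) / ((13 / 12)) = 87.82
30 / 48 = 5 / 8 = 0.62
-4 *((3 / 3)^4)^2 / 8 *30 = -15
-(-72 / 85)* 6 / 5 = 432 / 425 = 1.02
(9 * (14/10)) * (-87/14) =-783/10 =-78.30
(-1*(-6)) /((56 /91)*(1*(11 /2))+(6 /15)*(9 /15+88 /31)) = 10075 /7993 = 1.26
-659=-659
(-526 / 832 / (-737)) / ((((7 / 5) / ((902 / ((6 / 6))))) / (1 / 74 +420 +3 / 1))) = 1687701245 / 7218848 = 233.79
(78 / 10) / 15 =13 / 25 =0.52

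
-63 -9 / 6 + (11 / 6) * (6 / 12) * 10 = -166 / 3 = -55.33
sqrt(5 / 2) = sqrt(10) / 2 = 1.58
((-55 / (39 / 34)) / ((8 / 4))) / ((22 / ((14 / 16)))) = -595 / 624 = -0.95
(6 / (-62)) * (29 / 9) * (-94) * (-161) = -438886 / 93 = -4719.20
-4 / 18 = -2 / 9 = -0.22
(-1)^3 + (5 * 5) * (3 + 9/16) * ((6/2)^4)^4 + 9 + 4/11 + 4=674757353851/176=3833848601.43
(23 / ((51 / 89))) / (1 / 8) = 16376 / 51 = 321.10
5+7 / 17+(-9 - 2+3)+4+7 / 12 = 2.00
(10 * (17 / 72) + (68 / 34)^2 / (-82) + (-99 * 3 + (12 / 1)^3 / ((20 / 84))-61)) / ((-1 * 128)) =-50936113 / 944640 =-53.92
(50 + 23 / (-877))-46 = 3485 / 877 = 3.97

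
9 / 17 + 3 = 60 / 17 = 3.53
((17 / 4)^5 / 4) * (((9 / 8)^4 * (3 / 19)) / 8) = 27947045331 / 2550136832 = 10.96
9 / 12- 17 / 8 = -11 / 8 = -1.38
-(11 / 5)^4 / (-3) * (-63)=-307461 / 625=-491.94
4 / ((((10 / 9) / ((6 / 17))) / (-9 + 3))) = -7.62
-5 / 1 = -5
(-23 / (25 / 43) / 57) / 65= -989 / 92625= -0.01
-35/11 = -3.18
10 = 10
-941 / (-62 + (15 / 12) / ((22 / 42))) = 41404 / 2623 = 15.78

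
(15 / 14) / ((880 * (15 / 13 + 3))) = 13 / 44352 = 0.00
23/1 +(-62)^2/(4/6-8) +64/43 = -236355/473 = -499.69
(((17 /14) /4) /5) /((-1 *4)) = -17 /1120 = -0.02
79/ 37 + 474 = 17617/ 37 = 476.14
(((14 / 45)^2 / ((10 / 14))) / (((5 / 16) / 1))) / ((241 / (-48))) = -0.09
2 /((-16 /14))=-1.75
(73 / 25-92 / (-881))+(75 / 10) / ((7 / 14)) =396988 / 22025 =18.02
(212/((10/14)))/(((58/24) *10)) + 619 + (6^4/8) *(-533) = -62143171/725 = -85714.72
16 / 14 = 8 / 7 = 1.14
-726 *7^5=-12201882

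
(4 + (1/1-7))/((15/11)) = -22/15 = -1.47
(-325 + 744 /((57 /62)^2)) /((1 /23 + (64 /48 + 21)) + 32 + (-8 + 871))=13830751 /22850939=0.61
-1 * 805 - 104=-909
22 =22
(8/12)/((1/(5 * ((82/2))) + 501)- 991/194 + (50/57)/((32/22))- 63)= 0.00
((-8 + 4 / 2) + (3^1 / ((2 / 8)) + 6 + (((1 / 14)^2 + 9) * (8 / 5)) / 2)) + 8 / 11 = 10743 / 539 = 19.93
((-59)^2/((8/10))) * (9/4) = 156645/16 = 9790.31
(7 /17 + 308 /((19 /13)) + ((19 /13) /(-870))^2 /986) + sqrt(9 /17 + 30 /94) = sqrt(541722) /799 + 505992344300659 /2396380217400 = 212.07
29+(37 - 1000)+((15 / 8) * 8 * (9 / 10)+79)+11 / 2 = -836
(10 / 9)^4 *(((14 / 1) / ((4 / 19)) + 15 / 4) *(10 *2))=14050000 / 6561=2141.44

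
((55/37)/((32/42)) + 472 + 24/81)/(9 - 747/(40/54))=-37901845/79876044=-0.47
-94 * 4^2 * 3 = -4512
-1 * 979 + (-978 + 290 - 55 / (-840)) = -280045 / 168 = -1666.93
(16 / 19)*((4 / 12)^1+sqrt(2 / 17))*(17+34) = 272 / 19+48*sqrt(34) / 19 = 29.05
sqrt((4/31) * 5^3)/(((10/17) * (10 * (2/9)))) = 153 * sqrt(155)/620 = 3.07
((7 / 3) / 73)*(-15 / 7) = -5 / 73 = -0.07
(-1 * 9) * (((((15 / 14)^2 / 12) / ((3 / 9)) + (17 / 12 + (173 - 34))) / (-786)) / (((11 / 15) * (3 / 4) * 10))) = 30085 / 102704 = 0.29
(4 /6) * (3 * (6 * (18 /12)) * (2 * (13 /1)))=468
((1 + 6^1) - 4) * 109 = 327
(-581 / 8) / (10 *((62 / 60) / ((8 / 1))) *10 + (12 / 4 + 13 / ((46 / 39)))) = -40089 / 14870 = -2.70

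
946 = 946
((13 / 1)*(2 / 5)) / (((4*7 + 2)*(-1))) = -13 / 75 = -0.17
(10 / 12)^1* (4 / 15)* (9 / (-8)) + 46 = 45.75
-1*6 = -6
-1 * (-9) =9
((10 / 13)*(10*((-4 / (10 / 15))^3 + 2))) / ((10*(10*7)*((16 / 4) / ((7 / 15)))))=-107 / 390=-0.27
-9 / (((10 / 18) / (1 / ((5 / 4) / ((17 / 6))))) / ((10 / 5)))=-1836 / 25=-73.44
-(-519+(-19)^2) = 158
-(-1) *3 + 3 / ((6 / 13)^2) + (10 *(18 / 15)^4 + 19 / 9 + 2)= 188687 / 4500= 41.93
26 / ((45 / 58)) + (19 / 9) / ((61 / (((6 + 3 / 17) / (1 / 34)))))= 111938 / 2745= 40.78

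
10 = 10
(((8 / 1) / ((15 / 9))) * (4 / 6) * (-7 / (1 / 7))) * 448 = -351232 / 5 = -70246.40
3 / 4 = 0.75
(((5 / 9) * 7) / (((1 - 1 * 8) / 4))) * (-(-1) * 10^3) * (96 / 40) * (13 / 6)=-104000 / 9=-11555.56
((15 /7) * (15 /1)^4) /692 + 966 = 5438679 /4844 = 1122.77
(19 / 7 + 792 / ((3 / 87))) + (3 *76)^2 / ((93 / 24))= 7895749 / 217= 36385.94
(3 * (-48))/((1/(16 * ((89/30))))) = -34176/5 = -6835.20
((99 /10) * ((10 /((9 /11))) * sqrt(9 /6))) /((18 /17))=139.96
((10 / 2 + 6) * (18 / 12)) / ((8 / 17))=35.06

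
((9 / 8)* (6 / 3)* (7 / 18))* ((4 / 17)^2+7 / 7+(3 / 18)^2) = 78883 / 83232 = 0.95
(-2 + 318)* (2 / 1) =632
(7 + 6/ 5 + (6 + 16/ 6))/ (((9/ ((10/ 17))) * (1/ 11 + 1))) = 2783/ 2754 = 1.01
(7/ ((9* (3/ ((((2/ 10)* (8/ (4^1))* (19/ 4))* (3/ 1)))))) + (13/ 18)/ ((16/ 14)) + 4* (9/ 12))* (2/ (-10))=-3679/ 3600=-1.02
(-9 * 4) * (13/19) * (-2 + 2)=0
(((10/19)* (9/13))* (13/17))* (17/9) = 10/19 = 0.53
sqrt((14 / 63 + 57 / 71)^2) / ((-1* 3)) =-655 / 1917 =-0.34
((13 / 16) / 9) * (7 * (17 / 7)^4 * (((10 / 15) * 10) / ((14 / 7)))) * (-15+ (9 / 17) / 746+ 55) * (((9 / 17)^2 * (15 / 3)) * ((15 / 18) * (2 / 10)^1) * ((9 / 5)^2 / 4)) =9080980389 / 16376192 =554.52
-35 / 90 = -7 / 18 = -0.39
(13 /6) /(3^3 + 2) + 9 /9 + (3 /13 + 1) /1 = 5215 /2262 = 2.31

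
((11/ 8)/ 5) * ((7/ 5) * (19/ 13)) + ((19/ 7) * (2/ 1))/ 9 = 190969/ 163800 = 1.17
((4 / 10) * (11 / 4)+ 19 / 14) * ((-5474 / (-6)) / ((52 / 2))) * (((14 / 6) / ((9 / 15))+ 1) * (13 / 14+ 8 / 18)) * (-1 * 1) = -63990278 / 110565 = -578.76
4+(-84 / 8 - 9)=-31 / 2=-15.50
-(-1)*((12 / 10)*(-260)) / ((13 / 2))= -48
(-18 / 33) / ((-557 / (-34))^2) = -6936 / 3412739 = -0.00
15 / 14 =1.07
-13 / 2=-6.50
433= 433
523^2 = 273529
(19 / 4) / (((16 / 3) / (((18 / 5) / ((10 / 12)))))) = 1539 / 400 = 3.85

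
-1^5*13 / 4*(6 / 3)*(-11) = 143 / 2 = 71.50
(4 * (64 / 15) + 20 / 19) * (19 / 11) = 5164 / 165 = 31.30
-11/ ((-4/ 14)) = 77/ 2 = 38.50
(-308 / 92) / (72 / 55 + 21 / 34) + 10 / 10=-61121 / 82869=-0.74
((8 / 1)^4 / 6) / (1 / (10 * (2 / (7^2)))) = 40960 / 147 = 278.64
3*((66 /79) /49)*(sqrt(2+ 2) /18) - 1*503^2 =-979397817 /3871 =-253008.99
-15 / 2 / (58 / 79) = -1185 / 116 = -10.22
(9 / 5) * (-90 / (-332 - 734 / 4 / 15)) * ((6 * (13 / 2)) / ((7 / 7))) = 189540 / 10327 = 18.35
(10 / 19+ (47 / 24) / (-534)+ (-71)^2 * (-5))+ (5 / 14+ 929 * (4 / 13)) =-24918.27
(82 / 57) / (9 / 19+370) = 82 / 21117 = 0.00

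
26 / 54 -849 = -22910 / 27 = -848.52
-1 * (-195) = 195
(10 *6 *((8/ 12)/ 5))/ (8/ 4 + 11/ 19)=152/ 49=3.10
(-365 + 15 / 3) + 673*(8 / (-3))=-6464 / 3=-2154.67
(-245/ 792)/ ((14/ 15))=-175/ 528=-0.33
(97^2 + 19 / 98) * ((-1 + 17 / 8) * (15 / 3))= 41494545 / 784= 52926.72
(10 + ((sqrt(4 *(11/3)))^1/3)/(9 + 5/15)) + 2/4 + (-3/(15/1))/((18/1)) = sqrt(33)/42 + 472/45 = 10.63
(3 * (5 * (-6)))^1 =-90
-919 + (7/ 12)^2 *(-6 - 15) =-44455/ 48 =-926.15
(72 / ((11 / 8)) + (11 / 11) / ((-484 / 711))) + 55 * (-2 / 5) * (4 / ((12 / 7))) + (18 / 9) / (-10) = -4637 / 7260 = -0.64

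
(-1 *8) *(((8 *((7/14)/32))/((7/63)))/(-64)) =9/64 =0.14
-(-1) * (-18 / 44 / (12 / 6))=-9 / 44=-0.20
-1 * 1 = -1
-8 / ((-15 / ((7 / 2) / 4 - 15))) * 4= -452 / 15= -30.13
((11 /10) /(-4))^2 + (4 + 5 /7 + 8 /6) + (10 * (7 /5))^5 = 18071092141 /33600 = 537830.12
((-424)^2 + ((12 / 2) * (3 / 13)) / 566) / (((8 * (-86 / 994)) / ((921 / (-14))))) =43249340146983 / 2531152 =17086820.60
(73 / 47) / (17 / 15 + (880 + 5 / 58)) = 63510 / 36033067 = 0.00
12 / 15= 4 / 5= 0.80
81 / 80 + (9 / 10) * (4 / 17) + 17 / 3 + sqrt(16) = 10.89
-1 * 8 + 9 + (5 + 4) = 10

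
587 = 587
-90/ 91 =-0.99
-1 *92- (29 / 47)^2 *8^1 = -209956 / 2209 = -95.05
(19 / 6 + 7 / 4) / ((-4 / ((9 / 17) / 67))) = -0.01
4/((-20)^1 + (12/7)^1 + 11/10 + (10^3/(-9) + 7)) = -2520/76417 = -0.03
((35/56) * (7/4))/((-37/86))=-1505/592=-2.54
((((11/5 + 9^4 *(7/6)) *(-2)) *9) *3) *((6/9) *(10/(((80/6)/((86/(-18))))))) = 9877143/10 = 987714.30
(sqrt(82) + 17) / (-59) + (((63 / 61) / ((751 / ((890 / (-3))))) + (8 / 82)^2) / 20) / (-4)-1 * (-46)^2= -384612383697077 / 181739566760-sqrt(82) / 59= -2116.44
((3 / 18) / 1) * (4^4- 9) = 247 / 6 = 41.17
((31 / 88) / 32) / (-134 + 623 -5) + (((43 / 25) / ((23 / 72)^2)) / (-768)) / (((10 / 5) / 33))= -6526899209 / 18024934400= -0.36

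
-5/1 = -5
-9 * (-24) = 216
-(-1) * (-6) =-6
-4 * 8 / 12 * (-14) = 112 / 3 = 37.33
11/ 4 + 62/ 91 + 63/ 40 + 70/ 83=1767309/ 302120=5.85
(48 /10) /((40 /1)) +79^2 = 156028 /25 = 6241.12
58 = 58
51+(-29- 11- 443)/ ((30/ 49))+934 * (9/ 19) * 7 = 2359.05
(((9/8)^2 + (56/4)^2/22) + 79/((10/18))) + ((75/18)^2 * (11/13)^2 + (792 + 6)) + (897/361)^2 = 676083922531159/697728208320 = 968.98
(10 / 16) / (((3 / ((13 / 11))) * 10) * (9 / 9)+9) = 65 / 3576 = 0.02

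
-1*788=-788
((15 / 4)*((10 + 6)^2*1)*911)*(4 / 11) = 3498240 / 11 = 318021.82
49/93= 0.53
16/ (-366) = -0.04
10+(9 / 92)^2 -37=-228447 / 8464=-26.99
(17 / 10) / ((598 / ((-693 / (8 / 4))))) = -11781 / 11960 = -0.99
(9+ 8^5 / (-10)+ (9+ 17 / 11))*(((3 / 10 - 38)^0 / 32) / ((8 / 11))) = -179149 / 1280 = -139.96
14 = 14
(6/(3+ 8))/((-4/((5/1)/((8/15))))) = -225/176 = -1.28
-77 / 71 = -1.08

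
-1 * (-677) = 677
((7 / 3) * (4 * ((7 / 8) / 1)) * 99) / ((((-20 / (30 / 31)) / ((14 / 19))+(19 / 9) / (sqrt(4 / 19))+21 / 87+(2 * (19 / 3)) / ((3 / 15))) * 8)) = 47938760793 / 16569541325 -11394576963 * sqrt(19) / 132556330600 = 2.52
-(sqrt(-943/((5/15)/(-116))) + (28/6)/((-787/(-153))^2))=-2 * sqrt(82041) -109242/619369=-573.03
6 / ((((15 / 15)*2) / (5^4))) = 1875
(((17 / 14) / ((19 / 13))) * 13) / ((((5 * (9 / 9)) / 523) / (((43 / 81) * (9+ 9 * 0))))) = 64610897 / 11970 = 5397.74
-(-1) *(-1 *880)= -880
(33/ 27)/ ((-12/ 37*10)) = -407/ 1080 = -0.38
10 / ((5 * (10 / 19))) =19 / 5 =3.80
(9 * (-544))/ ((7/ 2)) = -9792/ 7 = -1398.86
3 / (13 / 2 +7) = 2 / 9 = 0.22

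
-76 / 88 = -19 / 22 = -0.86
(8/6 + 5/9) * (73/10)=1241/90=13.79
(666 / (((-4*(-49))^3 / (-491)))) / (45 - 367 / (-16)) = -163503 / 255768926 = -0.00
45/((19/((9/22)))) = 405/418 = 0.97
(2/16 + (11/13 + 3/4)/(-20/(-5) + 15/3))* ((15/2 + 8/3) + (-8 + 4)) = 10471/5616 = 1.86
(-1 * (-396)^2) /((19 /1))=-156816 /19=-8253.47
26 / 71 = 0.37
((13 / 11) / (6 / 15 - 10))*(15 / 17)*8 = -325 / 374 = -0.87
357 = 357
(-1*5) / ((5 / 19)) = -19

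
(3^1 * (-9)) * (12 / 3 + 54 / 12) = -229.50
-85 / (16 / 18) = -765 / 8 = -95.62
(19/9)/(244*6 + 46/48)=152/105477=0.00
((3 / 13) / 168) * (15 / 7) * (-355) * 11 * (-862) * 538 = 6791126925 / 1274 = 5330554.89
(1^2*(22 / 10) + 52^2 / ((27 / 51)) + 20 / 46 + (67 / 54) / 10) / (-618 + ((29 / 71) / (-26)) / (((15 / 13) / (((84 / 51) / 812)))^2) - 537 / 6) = -188839747251775 / 26144011975044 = -7.22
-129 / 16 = -8.06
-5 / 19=-0.26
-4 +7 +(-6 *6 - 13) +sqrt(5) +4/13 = -594/13 +sqrt(5) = -43.46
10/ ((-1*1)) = -10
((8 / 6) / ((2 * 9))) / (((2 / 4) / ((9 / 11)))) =4 / 33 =0.12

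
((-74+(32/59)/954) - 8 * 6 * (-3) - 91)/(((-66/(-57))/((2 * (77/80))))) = -78601271/2251440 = -34.91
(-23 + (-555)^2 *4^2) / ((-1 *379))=-4928377 / 379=-13003.63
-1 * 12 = -12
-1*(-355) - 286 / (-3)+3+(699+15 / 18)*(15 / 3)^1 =7905 / 2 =3952.50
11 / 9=1.22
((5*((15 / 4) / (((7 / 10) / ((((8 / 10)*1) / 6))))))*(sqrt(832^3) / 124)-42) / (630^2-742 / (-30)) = -90 / 850553 + 624000*sqrt(13) / 1291990007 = 0.00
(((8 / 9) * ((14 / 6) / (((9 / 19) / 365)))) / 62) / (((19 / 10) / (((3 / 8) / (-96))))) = -12775 / 241056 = -0.05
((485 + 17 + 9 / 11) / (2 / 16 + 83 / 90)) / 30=66372 / 4147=16.00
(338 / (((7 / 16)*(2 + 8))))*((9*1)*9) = 219024 / 35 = 6257.83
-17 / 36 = -0.47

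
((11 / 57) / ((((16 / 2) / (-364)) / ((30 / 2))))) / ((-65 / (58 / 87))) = 1.35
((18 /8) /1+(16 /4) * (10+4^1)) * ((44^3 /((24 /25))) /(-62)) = -7753075 /93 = -83366.40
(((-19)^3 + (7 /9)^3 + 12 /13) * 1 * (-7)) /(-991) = -454926752 /9391707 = -48.44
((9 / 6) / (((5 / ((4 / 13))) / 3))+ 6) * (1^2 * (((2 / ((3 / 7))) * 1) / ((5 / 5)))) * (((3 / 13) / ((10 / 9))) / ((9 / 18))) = 51408 / 4225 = 12.17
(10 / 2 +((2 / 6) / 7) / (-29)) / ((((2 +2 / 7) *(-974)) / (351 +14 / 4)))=-539549 / 677904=-0.80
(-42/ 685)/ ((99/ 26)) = -364/ 22605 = -0.02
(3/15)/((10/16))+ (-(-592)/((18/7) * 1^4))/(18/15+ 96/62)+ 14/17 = 84.91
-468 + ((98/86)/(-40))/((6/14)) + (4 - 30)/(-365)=-468.00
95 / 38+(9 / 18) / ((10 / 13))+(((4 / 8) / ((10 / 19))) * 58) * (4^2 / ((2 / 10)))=4411.15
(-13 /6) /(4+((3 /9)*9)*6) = -13 /132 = -0.10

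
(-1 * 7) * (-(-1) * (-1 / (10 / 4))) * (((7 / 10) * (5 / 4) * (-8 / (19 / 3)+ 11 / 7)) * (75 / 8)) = 4305 / 608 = 7.08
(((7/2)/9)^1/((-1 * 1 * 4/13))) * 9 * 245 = -22295/8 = -2786.88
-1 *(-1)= 1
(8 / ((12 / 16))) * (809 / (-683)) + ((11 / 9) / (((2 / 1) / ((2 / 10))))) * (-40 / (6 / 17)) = -488434 / 18441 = -26.49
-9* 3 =-27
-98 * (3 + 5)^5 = -3211264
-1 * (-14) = 14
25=25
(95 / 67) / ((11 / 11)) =95 / 67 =1.42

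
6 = 6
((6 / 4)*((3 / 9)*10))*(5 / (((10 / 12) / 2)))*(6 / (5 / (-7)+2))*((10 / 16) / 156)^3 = 0.00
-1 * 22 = -22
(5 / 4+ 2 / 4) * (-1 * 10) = -35 / 2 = -17.50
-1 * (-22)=22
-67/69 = -0.97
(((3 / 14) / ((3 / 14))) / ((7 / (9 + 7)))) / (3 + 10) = 16 / 91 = 0.18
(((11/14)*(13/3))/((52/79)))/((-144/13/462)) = -124267/576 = -215.74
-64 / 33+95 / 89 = -2561 / 2937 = -0.87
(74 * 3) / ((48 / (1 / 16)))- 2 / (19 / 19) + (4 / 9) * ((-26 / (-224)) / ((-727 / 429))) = -3402961 / 1954176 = -1.74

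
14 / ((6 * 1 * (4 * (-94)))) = -7 / 1128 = -0.01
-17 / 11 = -1.55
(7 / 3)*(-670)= -4690 / 3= -1563.33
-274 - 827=-1101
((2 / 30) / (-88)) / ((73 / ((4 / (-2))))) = 1 / 48180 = 0.00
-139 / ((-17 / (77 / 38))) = 10703 / 646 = 16.57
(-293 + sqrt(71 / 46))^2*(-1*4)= -340490.06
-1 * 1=-1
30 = 30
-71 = -71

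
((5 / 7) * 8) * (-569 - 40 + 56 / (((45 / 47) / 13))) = 7784 / 9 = 864.89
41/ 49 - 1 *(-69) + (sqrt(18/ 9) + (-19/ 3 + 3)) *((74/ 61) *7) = 518 *sqrt(2)/ 61 + 372406/ 8967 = 53.54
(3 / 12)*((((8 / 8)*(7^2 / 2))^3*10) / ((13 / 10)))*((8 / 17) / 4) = 2941225 / 884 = 3327.18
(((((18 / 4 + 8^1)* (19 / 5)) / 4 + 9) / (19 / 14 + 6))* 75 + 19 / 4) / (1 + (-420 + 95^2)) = 11204 / 443209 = 0.03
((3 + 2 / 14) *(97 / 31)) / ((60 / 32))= 17072 / 3255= 5.24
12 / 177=4 / 59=0.07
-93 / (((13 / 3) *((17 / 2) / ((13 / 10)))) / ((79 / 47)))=-22041 / 3995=-5.52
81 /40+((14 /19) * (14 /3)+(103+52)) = 365857 /2280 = 160.46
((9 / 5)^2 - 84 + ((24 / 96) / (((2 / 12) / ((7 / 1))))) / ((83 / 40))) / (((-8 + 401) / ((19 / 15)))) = -331607 / 1359125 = -0.24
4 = 4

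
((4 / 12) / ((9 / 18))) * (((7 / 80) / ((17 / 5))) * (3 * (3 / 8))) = 21 / 1088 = 0.02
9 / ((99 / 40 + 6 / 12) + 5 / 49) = 2.92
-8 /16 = -0.50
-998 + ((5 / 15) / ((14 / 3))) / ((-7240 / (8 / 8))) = -101157281 / 101360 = -998.00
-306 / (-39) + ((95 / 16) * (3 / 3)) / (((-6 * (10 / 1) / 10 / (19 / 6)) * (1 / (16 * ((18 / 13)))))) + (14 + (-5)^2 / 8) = -4623 / 104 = -44.45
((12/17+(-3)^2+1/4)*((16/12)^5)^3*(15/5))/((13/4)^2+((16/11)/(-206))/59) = 194370544571777024/918565633138095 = 211.60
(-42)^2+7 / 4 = 7063 / 4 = 1765.75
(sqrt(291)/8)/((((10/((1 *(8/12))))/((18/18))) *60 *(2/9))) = 0.01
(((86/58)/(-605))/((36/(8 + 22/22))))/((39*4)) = -43/10948080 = -0.00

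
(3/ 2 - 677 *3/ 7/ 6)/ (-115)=328/ 805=0.41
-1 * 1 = -1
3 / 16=0.19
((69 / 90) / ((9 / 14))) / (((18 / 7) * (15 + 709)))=1127 / 1759320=0.00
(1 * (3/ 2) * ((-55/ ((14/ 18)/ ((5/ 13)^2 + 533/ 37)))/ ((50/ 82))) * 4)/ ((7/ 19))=-42108991452/ 1531985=-27486.56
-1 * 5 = -5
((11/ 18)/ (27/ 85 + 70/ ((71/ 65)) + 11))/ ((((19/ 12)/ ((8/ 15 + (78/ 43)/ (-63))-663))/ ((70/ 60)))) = -39713724259/ 10037992068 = -3.96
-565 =-565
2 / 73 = 0.03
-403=-403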